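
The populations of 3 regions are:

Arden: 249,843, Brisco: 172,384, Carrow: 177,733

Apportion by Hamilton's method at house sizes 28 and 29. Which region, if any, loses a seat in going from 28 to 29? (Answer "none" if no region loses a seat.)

At 28 seats: Arden 12, Brisco 8, Carrow 8.
At 29 seats: Arden 12, Brisco 8, Carrow 9.
No region's allocation decreased.

none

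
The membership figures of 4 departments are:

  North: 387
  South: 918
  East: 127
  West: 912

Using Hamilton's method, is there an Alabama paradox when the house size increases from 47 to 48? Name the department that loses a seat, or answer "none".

At 47 seats: North 8, South 18, East 3, West 18.
At 48 seats: North 8, South 19, East 2, West 19.
East drops from 3 to 2.

East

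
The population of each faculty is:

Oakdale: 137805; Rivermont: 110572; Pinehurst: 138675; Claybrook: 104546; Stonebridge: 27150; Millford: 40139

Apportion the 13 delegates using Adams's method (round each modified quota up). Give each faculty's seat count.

Oakdale: 3; Rivermont: 3; Pinehurst: 3; Claybrook: 2; Stonebridge: 1; Millford: 1

Standard divisor 558887/13 ≈ 42991.308; standard quotas: Oakdale 3.205, Rivermont 2.572, Pinehurst 3.226, Claybrook 2.432, Stonebridge 0.632, Millford 0.934.
Rounding up gives 4, 3, 4, 3, 1, 1 = 16 seats, so the divisor must be adjusted.
With modified divisor 53800: modified quotas Oakdale 2.561, Rivermont 2.055, Pinehurst 2.578, Claybrook 1.943, Stonebridge 0.505, Millford 0.746.
Rounding up: Oakdale 3, Rivermont 3, Pinehurst 3, Claybrook 2, Stonebridge 1, Millford 1 (total 13).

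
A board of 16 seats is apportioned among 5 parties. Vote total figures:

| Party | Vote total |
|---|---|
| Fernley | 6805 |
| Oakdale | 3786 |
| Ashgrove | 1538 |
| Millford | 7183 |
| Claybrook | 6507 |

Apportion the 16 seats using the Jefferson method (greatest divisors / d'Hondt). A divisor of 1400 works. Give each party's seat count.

Fernley 4, Oakdale 2, Ashgrove 1, Millford 5, Claybrook 4

With modified divisor 1400: modified quotas Fernley 4.861, Oakdale 2.704, Ashgrove 1.099, Millford 5.131, Claybrook 4.648.
Rounding down: Fernley 4, Oakdale 2, Ashgrove 1, Millford 5, Claybrook 4 (total 16).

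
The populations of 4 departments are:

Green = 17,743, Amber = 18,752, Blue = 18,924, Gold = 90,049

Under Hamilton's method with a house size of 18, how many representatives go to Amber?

2

Total 145468; standard divisor 145468/18 ≈ 8081.556.
Standard quotas: Green 2.1955, Amber 2.3203, Blue 2.3416, Gold 11.1425.
Lower quotas: Green 2, Amber 2, Blue 2, Gold 11 (sum 17, leaving 1 seat).
Remainders in descending order: Blue 0.3416, Amber 0.3203, Green 0.1955, Gold 0.1425.
The surplus seat goes to Blue.
Amber receives 2.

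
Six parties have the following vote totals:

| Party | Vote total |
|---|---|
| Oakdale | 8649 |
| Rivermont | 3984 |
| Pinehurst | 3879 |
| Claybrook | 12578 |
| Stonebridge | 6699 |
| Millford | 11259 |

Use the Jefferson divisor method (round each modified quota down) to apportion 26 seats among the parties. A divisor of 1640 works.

With modified divisor 1640: modified quotas Oakdale 5.274, Rivermont 2.429, Pinehurst 2.365, Claybrook 7.670, Stonebridge 4.085, Millford 6.865.
Rounding down: Oakdale 5, Rivermont 2, Pinehurst 2, Claybrook 7, Stonebridge 4, Millford 6 (total 26).

Oakdale 5; Rivermont 2; Pinehurst 2; Claybrook 7; Stonebridge 4; Millford 6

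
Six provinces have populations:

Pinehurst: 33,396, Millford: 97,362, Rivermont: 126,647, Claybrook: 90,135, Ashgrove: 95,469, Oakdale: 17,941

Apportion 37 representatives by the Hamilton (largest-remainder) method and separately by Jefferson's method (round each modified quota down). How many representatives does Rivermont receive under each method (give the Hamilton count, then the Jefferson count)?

10 and 11

Hamilton: Pinehurst 3, Millford 8, Rivermont 10, Claybrook 7, Ashgrove 8, Oakdale 1.
Jefferson: Pinehurst 2, Millford 8, Rivermont 11, Claybrook 7, Ashgrove 8, Oakdale 1.
Rivermont gets 10 under Hamilton and 11 under Jefferson.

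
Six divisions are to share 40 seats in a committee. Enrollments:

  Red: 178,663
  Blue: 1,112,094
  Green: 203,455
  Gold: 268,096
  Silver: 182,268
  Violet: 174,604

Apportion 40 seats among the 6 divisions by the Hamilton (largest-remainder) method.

Red 3, Blue 21, Green 4, Gold 5, Silver 4, Violet 3

Total 2119180; standard divisor 2119180/40 ≈ 52979.5.
Standard quotas: Red 3.3723, Blue 20.9910, Green 3.8403, Gold 5.0604, Silver 3.4403, Violet 3.2957.
Lower quotas: Red 3, Blue 20, Green 3, Gold 5, Silver 3, Violet 3 (sum 37, leaving 3 seats).
Remainders in descending order: Blue 0.9910, Green 0.8403, Silver 0.4403, Red 0.3723, Violet 0.2957, Gold 0.0604.
Largest remainders: Blue, Green, Silver receive the extra seats.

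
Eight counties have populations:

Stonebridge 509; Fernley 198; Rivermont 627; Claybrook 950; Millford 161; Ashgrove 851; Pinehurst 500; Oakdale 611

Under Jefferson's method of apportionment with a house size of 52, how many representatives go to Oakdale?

Standard divisor 4407/52 ≈ 84.75; standard quotas: Stonebridge 6.006, Fernley 2.336, Rivermont 7.398, Claybrook 11.209, Millford 1.900, Ashgrove 10.041, Pinehurst 5.900, Oakdale 7.209.
Rounding down gives 6, 2, 7, 11, 1, 10, 5, 7 = 49 seats, so the divisor must be adjusted.
With modified divisor 79: modified quotas Stonebridge 6.443, Fernley 2.506, Rivermont 7.937, Claybrook 12.025, Millford 2.038, Ashgrove 10.772, Pinehurst 6.329, Oakdale 7.734.
Rounding down: Stonebridge 6, Fernley 2, Rivermont 7, Claybrook 12, Millford 2, Ashgrove 10, Pinehurst 6, Oakdale 7 (total 52).
Oakdale receives 7.

7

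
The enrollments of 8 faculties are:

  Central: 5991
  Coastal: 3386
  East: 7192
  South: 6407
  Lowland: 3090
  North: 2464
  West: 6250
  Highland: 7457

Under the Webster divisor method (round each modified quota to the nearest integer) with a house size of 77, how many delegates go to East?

13

Standard divisor 42237/77 ≈ 548.532; standard quotas: Central 10.922, Coastal 6.173, East 13.111, South 11.680, Lowland 5.633, North 4.492, West 11.394, Highland 13.594.
Rounding to the nearest integer gives Central 11, Coastal 6, East 13, South 12, Lowland 6, North 4, West 11, Highland 14 — total 77, matching the house size, so no adjustment is needed.
East receives 13.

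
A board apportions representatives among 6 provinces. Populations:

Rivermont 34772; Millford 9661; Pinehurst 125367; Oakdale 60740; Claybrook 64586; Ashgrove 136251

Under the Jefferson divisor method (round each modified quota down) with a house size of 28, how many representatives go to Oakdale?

Standard divisor 431377/28 ≈ 15406.321; standard quotas: Rivermont 2.257, Millford 0.627, Pinehurst 8.137, Oakdale 3.943, Claybrook 4.192, Ashgrove 8.844.
Rounding down gives 2, 0, 8, 3, 4, 8 = 25 seats, so the divisor must be adjusted.
With modified divisor 13800: modified quotas Rivermont 2.520, Millford 0.700, Pinehurst 9.085, Oakdale 4.401, Claybrook 4.680, Ashgrove 9.873.
Rounding down: Rivermont 2, Millford 0, Pinehurst 9, Oakdale 4, Claybrook 4, Ashgrove 9 (total 28).
Oakdale receives 4.

4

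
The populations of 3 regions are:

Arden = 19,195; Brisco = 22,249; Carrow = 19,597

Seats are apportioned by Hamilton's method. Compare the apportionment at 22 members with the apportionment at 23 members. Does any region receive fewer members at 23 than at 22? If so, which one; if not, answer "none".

At 22 seats: Arden 7, Brisco 8, Carrow 7.
At 23 seats: Arden 7, Brisco 8, Carrow 8.
No region's allocation decreased.

none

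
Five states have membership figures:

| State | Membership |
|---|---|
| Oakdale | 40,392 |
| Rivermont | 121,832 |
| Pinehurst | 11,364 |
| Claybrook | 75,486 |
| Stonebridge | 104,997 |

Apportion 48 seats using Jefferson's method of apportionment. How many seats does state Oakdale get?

5

Standard divisor 354071/48 ≈ 7376.479; standard quotas: Oakdale 5.476, Rivermont 16.516, Pinehurst 1.541, Claybrook 10.233, Stonebridge 14.234.
Rounding down gives 5, 16, 1, 10, 14 = 46 seats, so the divisor must be adjusted.
With modified divisor 6900: modified quotas Oakdale 5.854, Rivermont 17.657, Pinehurst 1.647, Claybrook 10.940, Stonebridge 15.217.
Rounding down: Oakdale 5, Rivermont 17, Pinehurst 1, Claybrook 10, Stonebridge 15 (total 48).
Oakdale receives 5.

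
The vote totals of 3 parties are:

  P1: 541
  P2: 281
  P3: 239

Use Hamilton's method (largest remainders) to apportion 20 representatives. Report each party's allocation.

Total 1061; standard divisor 1061/20 ≈ 53.05.
Standard quotas: P1 10.198, P2 5.297, P3 4.505.
Lower quotas: P1 10, P2 5, P3 4 (sum 19, leaving 1 seat).
Remainders in descending order: P3 0.505, P2 0.297, P1 0.198.
The surplus seat goes to P3.

P1 10; P2 5; P3 5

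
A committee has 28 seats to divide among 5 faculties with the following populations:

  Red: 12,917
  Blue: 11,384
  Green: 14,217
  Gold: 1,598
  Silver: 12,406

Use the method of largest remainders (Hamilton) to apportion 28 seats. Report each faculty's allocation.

The standard divisor is 52522/28 ≈ 1875.786.
Standard quotas: Red 6.8862, Blue 6.0689, Green 7.5792, Gold 0.8519, Silver 6.6138.
Lower quotas: Red 6, Blue 6, Green 7, Gold 0, Silver 6 (sum 25, leaving 3 seats).
Remainders in descending order: Red 0.8862, Gold 0.8519, Silver 0.6138, Green 0.5792, Blue 0.0689.
Largest remainders: Red, Gold, Silver receive the extra seats.

Red: 7; Blue: 6; Green: 7; Gold: 1; Silver: 7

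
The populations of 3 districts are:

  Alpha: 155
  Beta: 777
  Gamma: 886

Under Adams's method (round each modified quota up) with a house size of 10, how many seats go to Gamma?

5

Standard divisor 1818/10 ≈ 181.8; standard quotas: Alpha 0.853, Beta 4.274, Gamma 4.873.
Rounding up gives 1, 5, 5 = 11 seats, so the divisor must be adjusted.
With modified divisor 200: modified quotas Alpha 0.775, Beta 3.885, Gamma 4.430.
Rounding up: Alpha 1, Beta 4, Gamma 5 (total 10).
Gamma receives 5.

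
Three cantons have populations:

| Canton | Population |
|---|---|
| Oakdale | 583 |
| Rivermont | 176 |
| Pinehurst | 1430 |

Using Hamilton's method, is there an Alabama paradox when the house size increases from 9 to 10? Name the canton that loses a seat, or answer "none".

none

At 9 seats: Oakdale 2, Rivermont 1, Pinehurst 6.
At 10 seats: Oakdale 3, Rivermont 1, Pinehurst 6.
No canton's allocation decreased.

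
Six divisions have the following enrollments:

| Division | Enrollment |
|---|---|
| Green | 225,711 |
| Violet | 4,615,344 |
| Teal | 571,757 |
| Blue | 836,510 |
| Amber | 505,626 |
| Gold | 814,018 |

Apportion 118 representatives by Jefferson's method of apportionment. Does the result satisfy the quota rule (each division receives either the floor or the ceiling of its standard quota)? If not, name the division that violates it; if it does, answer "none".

Violet

Standard quotas: Green 3.519, Violet 71.953, Teal 8.914, Blue 13.041, Amber 7.883, Gold 12.691.
Jefferson allocation: Green 3, Violet 73, Teal 9, Blue 13, Amber 8, Gold 12.
Violet has quota 71.953 (lower 71, upper 72) but receives 73 — outside the quota interval.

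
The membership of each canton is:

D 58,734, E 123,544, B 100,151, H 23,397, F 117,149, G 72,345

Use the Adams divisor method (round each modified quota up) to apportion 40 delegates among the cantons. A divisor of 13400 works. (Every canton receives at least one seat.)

With modified divisor 13400: modified quotas D 4.383, E 9.220, B 7.474, H 1.746, F 8.742, G 5.399.
Rounding up: D 5, E 10, B 8, H 2, F 9, G 6 (total 40).

D=5, E=10, B=8, H=2, F=9, G=6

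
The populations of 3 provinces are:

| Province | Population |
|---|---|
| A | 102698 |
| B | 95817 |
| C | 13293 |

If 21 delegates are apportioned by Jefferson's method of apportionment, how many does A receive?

10

Standard divisor 211808/21 ≈ 10086.095; standard quotas: A 10.182, B 9.500, C 1.318.
Rounding down gives 10, 9, 1 = 20 seats, so the divisor must be adjusted.
With modified divisor 9500: modified quotas A 10.810, B 10.086, C 1.399.
Rounding down: A 10, B 10, C 1 (total 21).
A receives 10.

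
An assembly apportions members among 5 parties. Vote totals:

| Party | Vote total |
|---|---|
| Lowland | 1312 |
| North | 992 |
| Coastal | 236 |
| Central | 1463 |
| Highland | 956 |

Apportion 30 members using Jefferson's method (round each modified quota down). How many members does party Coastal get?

Standard divisor 4959/30 ≈ 165.3; standard quotas: Lowland 7.937, North 6.001, Coastal 1.428, Central 8.851, Highland 5.783.
Rounding down gives 7, 6, 1, 8, 5 = 27 seats, so the divisor must be adjusted.
With modified divisor 150: modified quotas Lowland 8.747, North 6.613, Coastal 1.573, Central 9.753, Highland 6.373.
Rounding down: Lowland 8, North 6, Coastal 1, Central 9, Highland 6 (total 30).
Coastal receives 1.

1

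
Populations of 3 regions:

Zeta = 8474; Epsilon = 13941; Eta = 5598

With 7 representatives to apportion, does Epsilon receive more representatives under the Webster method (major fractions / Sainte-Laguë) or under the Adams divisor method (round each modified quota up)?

Webster: Zeta 2, Epsilon 4, Eta 1.
Adams: Zeta 2, Epsilon 3, Eta 2.
Epsilon gets 4 under Webster and 3 under Adams.

Webster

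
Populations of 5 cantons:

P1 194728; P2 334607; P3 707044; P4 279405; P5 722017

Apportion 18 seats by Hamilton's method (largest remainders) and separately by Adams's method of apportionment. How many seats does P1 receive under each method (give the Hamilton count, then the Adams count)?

1 and 2

Hamilton: P1 1, P2 3, P3 6, P4 2, P5 6.
Adams: P1 2, P2 3, P3 5, P4 2, P5 6.
P1 gets 1 under Hamilton and 2 under Adams.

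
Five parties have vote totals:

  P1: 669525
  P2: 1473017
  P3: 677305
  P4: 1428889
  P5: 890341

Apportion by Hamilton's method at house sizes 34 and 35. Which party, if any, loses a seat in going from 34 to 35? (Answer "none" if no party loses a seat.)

At 34 seats: P1 4, P2 10, P3 5, P4 9, P5 6.
At 35 seats: P1 4, P2 10, P3 5, P4 10, P5 6.
No party's allocation decreased.

none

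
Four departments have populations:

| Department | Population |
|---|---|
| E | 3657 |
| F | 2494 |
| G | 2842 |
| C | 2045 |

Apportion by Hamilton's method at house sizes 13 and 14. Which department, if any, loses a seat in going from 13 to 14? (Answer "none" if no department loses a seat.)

C

At 13 seats: E 4, F 3, G 3, C 3.
At 14 seats: E 5, F 3, G 4, C 2.
C drops from 3 to 2.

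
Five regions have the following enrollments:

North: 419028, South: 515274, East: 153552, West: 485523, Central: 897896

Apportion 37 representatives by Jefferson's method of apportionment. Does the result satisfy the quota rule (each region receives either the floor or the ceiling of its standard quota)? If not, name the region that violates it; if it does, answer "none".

Standard quotas: North 6.274, South 7.715, East 2.299, West 7.269, Central 13.443.
Jefferson allocation: North 6, South 8, East 2, West 7, Central 14.
Every allocation lies between the lower and upper quota.

none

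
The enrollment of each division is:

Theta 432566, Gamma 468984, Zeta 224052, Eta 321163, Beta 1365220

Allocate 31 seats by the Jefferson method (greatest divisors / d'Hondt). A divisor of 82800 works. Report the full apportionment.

With modified divisor 82800: modified quotas Theta 5.224, Gamma 5.664, Zeta 2.706, Eta 3.879, Beta 16.488.
Rounding down: Theta 5, Gamma 5, Zeta 2, Eta 3, Beta 16 (total 31).

Theta 5, Gamma 5, Zeta 2, Eta 3, Beta 16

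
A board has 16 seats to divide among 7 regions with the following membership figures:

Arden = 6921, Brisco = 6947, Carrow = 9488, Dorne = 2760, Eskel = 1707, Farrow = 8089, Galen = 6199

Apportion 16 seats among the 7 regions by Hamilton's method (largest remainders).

Total 42111; standard divisor 42111/16 ≈ 2631.938.
Standard quotas: Arden 2.6296, Brisco 2.6395, Carrow 3.6049, Dorne 1.0487, Eskel 0.6486, Farrow 3.0734, Galen 2.3553.
Lower quotas: Arden 2, Brisco 2, Carrow 3, Dorne 1, Eskel 0, Farrow 3, Galen 2 (sum 13, leaving 3 seats).
Remainders in descending order: Eskel 0.6486, Brisco 0.6395, Arden 0.6296, Carrow 0.6049, Galen 0.3553, Farrow 0.0734, Dorne 0.0487.
The surplus seats go to Eskel, Brisco, Arden.

Arden 3, Brisco 3, Carrow 3, Dorne 1, Eskel 1, Farrow 3, Galen 2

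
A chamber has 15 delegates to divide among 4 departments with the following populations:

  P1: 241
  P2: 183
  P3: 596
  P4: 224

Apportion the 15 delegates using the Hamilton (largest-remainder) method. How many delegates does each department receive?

P1 3; P2 2; P3 7; P4 3

Total 1244; standard divisor 1244/15 ≈ 82.933.
Standard quotas: P1 2.906, P2 2.207, P3 7.186, P4 2.701.
Lower quotas: P1 2, P2 2, P3 7, P4 2 (sum 13, leaving 2 seats).
Remainders in descending order: P1 0.906, P4 0.701, P2 0.207, P3 0.186.
The surplus seats go to P1, P4.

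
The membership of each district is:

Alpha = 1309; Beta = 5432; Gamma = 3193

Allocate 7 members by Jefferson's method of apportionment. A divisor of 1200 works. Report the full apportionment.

With modified divisor 1200: modified quotas Alpha 1.091, Beta 4.527, Gamma 2.661.
Rounding down: Alpha 1, Beta 4, Gamma 2 (total 7).

Alpha 1; Beta 4; Gamma 2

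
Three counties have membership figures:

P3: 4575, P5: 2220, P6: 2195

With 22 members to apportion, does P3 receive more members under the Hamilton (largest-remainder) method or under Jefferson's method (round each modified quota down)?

Hamilton: P3 11, P5 6, P6 5.
Jefferson: P3 12, P5 5, P6 5.
P3 gets 11 under Hamilton and 12 under Jefferson.

Jefferson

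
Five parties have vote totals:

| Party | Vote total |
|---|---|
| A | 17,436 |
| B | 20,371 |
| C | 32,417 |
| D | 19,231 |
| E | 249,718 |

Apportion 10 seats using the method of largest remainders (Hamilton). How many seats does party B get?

1

Total 339173; standard divisor 339173/10 ≈ 33917.3.
Standard quotas: A 0.5141, B 0.6006, C 0.9558, D 0.5670, E 7.3626.
Lower quotas: A 0, B 0, C 0, D 0, E 7 (sum 7, leaving 3 seats).
Remainders in descending order: C 0.9558, B 0.6006, D 0.5670, A 0.5141, E 0.3626.
Largest remainders: C, B, D receive the extra seats.
B receives 1.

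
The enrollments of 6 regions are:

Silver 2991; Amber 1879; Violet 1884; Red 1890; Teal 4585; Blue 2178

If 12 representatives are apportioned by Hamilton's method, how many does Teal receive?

The standard divisor is 15407/12 ≈ 1283.917.
Standard quotas: Silver 2.330, Amber 1.463, Violet 1.467, Red 1.472, Teal 3.571, Blue 1.696.
Lower quotas: Silver 2, Amber 1, Violet 1, Red 1, Teal 3, Blue 1 (sum 9, leaving 3 seats).
Remainders in descending order: Blue 0.696, Teal 0.571, Red 0.472, Violet 0.467, Amber 0.463, Silver 0.330.
Largest remainders: Blue, Teal, Red receive the extra seats.
Teal receives 4.

4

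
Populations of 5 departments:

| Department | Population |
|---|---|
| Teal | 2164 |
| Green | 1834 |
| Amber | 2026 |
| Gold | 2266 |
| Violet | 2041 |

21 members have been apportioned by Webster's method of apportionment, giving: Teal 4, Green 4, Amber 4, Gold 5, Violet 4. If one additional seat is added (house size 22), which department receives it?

Priority for the next seat is population ÷ (current seats + 0.5).
Priorities: Teal 480.889, Green 407.556, Amber 450.222, Gold 412.000, Violet 453.556.
Highest priority: Teal.

Teal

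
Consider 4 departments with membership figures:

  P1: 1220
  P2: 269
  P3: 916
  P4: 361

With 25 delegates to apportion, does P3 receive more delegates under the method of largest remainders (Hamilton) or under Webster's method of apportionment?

Hamilton: P1 11, P2 3, P3 8, P4 3.
Webster: P1 11, P2 2, P3 9, P4 3.
P3 gets 8 under Hamilton and 9 under Webster.

Webster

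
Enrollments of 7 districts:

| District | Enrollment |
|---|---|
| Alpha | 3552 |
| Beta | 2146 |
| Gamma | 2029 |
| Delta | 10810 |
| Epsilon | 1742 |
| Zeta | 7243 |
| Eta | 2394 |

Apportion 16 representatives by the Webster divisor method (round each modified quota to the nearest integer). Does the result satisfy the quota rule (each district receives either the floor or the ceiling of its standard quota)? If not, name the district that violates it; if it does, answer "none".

none

Standard quotas: Alpha 1.900, Beta 1.148, Gamma 1.085, Delta 5.782, Epsilon 0.932, Zeta 3.874, Eta 1.280.
Webster allocation: Alpha 2, Beta 1, Gamma 1, Delta 6, Epsilon 1, Zeta 4, Eta 1.
Every allocation lies between the lower and upper quota.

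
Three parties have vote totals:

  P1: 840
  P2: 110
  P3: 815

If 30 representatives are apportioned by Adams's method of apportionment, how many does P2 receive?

2

Standard divisor 1765/30 ≈ 58.833; standard quotas: P1 14.278, P2 1.870, P3 13.853.
Rounding up gives 15, 2, 14 = 31 seats, so the divisor must be adjusted.
With modified divisor 61: modified quotas P1 13.770, P2 1.803, P3 13.361.
Rounding up: P1 14, P2 2, P3 14 (total 30).
P2 receives 2.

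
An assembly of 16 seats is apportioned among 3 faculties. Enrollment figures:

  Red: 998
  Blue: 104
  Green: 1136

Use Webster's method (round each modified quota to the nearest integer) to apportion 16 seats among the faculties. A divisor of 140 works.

With modified divisor 140: modified quotas Red 7.129, Blue 0.743, Green 8.114.
Rounding to the nearest integer: Red 7, Blue 1, Green 8 (total 16).

Red=7; Blue=1; Green=8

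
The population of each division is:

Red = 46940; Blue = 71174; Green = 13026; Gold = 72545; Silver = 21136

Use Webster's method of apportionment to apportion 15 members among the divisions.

Standard divisor 224821/15 ≈ 14988.067; standard quotas: Red 3.132, Blue 4.749, Green 0.869, Gold 4.840, Silver 1.410.
Rounding to the nearest integer gives Red 3, Blue 5, Green 1, Gold 5, Silver 1 — total 15, matching the house size, so no adjustment is needed.

Red: 3, Blue: 5, Green: 1, Gold: 5, Silver: 1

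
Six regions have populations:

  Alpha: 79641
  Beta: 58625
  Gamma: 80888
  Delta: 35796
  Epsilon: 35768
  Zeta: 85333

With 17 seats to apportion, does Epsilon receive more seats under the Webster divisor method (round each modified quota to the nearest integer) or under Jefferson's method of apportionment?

Webster

Webster: Alpha 3, Beta 3, Gamma 3, Delta 2, Epsilon 2, Zeta 4.
Jefferson: Alpha 4, Beta 3, Gamma 4, Delta 1, Epsilon 1, Zeta 4.
Epsilon gets 2 under Webster and 1 under Jefferson.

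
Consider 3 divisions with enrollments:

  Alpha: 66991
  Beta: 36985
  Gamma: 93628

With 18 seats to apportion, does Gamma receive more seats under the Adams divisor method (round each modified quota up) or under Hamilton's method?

Adams: Alpha 6, Beta 4, Gamma 8.
Hamilton: Alpha 6, Beta 3, Gamma 9.
Gamma gets 8 under Adams and 9 under Hamilton.

Hamilton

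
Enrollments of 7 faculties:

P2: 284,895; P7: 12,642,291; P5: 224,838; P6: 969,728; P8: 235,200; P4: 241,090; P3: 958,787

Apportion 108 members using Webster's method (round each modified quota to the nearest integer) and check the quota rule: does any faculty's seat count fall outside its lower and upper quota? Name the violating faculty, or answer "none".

P7

Standard quotas: P2 1.978, P7 87.766, P5 1.561, P6 6.732, P8 1.633, P4 1.674, P3 6.656.
Webster allocation: P2 2, P7 86, P5 2, P6 7, P8 2, P4 2, P3 7.
P7 has quota 87.766 (lower 87, upper 88) but receives 86 — outside the quota interval.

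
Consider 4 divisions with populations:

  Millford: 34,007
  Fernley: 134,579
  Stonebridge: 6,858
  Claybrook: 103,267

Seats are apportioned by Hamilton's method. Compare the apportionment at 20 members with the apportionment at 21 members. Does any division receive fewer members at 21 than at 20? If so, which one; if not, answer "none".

Stonebridge

At 20 seats: Millford 2, Fernley 10, Stonebridge 1, Claybrook 7.
At 21 seats: Millford 3, Fernley 10, Stonebridge 0, Claybrook 8.
Stonebridge drops from 1 to 0.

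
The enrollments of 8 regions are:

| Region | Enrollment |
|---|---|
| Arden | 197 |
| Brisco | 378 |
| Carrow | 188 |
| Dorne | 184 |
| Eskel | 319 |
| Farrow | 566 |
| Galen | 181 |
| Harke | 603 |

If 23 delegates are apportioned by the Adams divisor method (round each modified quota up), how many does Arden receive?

Standard divisor 2616/23 ≈ 113.739; standard quotas: Arden 1.732, Brisco 3.323, Carrow 1.653, Dorne 1.618, Eskel 2.805, Farrow 4.976, Galen 1.591, Harke 5.302.
Rounding up gives 2, 4, 2, 2, 3, 5, 2, 6 = 26 seats, so the divisor must be adjusted.
With modified divisor 146: modified quotas Arden 1.349, Brisco 2.589, Carrow 1.288, Dorne 1.260, Eskel 2.185, Farrow 3.877, Galen 1.240, Harke 4.130.
Rounding up: Arden 2, Brisco 3, Carrow 2, Dorne 2, Eskel 3, Farrow 4, Galen 2, Harke 5 (total 23).
Arden receives 2.

2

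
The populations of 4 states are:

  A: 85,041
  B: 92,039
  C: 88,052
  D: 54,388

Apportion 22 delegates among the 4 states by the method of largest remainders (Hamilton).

A 6; B 6; C 6; D 4

Total 319520; standard divisor 319520/22 ≈ 14523.636.
Standard quotas: A 5.8554, B 6.3372, C 6.0627, D 3.7448.
Lower quotas: A 5, B 6, C 6, D 3 (sum 20, leaving 2 seats).
Remainders in descending order: A 0.8554, D 0.7448, B 0.3372, C 0.0627.
Largest remainders: A, D receive the extra seats.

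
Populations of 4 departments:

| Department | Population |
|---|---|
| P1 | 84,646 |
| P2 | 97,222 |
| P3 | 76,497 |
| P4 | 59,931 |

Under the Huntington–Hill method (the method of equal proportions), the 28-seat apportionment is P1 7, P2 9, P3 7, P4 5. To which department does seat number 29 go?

P1

Priority for the next seat is population ÷ (√(s·(s+1))).
Priorities: P1 11311.298, P2 10248.099, P3 10222.342, P4 10941.854.
Highest priority: P1.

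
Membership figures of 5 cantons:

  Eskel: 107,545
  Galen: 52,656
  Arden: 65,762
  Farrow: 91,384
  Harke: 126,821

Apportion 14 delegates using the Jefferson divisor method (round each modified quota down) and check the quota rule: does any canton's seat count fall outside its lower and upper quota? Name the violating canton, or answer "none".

Standard quotas: Eskel 3.390, Galen 1.660, Arden 2.073, Farrow 2.880, Harke 3.997.
Jefferson allocation: Eskel 4, Galen 1, Arden 2, Farrow 3, Harke 4.
Every allocation lies between the lower and upper quota.

none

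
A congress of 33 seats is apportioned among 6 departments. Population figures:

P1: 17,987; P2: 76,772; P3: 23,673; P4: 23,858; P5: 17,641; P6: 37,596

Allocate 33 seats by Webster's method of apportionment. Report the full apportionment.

Standard divisor 197527/33 ≈ 5985.667; standard quotas: P1 3.005, P2 12.826, P3 3.955, P4 3.986, P5 2.947, P6 6.281.
Rounding to the nearest integer gives P1 3, P2 13, P3 4, P4 4, P5 3, P6 6 — total 33, matching the house size, so no adjustment is needed.

P1: 3, P2: 13, P3: 4, P4: 4, P5: 3, P6: 6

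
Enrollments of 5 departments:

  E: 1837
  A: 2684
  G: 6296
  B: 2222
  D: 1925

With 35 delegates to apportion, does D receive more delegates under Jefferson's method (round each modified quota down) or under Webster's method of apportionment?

Webster

Jefferson: E 4, A 6, G 16, B 5, D 4.
Webster: E 4, A 6, G 15, B 5, D 5.
D gets 4 under Jefferson and 5 under Webster.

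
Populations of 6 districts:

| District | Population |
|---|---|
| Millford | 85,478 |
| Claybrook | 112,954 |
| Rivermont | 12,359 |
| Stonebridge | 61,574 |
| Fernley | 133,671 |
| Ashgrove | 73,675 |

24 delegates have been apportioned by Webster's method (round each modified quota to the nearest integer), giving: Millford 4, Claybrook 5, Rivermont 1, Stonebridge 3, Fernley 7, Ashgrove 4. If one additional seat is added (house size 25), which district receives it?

Priority for the next seat is population ÷ (current seats + 0.5).
Priorities: Millford 18995.111, Claybrook 20537.091, Rivermont 8239.333, Stonebridge 17592.571, Fernley 17822.800, Ashgrove 16372.222.
Highest priority: Claybrook.

Claybrook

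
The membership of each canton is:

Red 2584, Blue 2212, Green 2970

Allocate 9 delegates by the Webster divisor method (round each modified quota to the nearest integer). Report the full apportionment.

Standard divisor 7766/9 ≈ 862.889; standard quotas: Red 2.995, Blue 2.563, Green 3.442.
Rounding to the nearest integer gives Red 3, Blue 3, Green 3 — total 9, matching the house size, so no adjustment is needed.

Red=3; Blue=3; Green=3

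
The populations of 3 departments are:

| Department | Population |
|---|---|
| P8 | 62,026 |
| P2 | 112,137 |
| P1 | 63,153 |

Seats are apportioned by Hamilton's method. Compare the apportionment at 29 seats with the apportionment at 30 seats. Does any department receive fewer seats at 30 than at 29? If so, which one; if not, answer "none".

At 29 seats: P8 7, P2 14, P1 8.
At 30 seats: P8 8, P2 14, P1 8.
No department's allocation decreased.

none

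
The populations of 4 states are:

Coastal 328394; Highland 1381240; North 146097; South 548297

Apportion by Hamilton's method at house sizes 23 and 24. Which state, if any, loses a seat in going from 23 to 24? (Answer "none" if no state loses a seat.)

At 23 seats: Coastal 3, Highland 13, North 2, South 5.
At 24 seats: Coastal 3, Highland 14, North 1, South 6.
North drops from 2 to 1.

North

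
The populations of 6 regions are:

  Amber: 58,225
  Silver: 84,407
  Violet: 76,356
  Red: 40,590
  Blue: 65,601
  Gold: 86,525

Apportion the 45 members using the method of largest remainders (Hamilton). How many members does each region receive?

Amber=6, Silver=9, Violet=8, Red=5, Blue=7, Gold=10

Total 411704; standard divisor 411704/45 ≈ 9148.978.
Standard quotas: Amber 6.3641, Silver 9.2258, Violet 8.3459, Red 4.4366, Blue 7.1703, Gold 9.4573.
Lower quotas: Amber 6, Silver 9, Violet 8, Red 4, Blue 7, Gold 9 (sum 43, leaving 2 seats).
Remainders in descending order: Gold 0.4573, Red 0.4366, Amber 0.3641, Violet 0.3459, Silver 0.2258, Blue 0.1703.
Largest remainders: Gold, Red receive the extra seats.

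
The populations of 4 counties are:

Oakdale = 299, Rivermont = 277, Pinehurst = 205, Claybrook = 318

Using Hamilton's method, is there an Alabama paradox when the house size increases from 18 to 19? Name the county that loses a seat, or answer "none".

At 18 seats: Oakdale 5, Rivermont 5, Pinehurst 3, Claybrook 5.
At 19 seats: Oakdale 5, Rivermont 5, Pinehurst 4, Claybrook 5.
No county's allocation decreased.

none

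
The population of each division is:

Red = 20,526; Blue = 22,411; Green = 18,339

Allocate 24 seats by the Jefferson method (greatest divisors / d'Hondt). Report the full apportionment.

Red 8; Blue 9; Green 7

Standard divisor 61276/24 ≈ 2553.167; standard quotas: Red 8.039, Blue 8.778, Green 7.183.
Rounding down gives 8, 8, 7 = 23 seats, so the divisor must be adjusted.
With modified divisor 2400: modified quotas Red 8.553, Blue 9.338, Green 7.641.
Rounding down: Red 8, Blue 9, Green 7 (total 24).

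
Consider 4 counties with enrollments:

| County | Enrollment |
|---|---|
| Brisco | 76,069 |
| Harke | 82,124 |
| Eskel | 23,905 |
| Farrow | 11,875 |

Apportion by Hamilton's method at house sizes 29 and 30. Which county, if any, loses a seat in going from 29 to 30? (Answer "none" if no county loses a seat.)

At 29 seats: Brisco 11, Harke 12, Eskel 4, Farrow 2.
At 30 seats: Brisco 12, Harke 13, Eskel 3, Farrow 2.
Eskel drops from 4 to 3.

Eskel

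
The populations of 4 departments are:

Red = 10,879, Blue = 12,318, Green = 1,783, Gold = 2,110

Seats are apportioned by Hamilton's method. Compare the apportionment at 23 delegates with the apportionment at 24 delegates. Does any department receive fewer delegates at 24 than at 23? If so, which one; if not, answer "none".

Green

At 23 seats: Red 9, Blue 10, Green 2, Gold 2.
At 24 seats: Red 10, Blue 11, Green 1, Gold 2.
Green drops from 2 to 1.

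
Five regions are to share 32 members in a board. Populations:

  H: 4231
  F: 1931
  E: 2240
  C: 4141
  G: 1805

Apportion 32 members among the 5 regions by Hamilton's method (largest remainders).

H: 10; F: 4; E: 5; C: 9; G: 4

Standard divisor: 14348 ÷ 32 ≈ 448.375.
Standard quotas: H 9.436, F 4.307, E 4.996, C 9.236, G 4.026.
Lower quotas: H 9, F 4, E 4, C 9, G 4 (sum 30, leaving 2 seats).
Remainders in descending order: E 0.996, H 0.436, F 0.307, C 0.236, G 0.026.
Largest remainders: E, H receive the extra seats.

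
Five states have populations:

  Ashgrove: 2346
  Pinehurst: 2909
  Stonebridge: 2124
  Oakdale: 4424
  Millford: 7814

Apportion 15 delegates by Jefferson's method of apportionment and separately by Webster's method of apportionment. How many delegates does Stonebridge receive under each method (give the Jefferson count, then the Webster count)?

1 and 2

Jefferson: Ashgrove 2, Pinehurst 2, Stonebridge 1, Oakdale 3, Millford 7.
Webster: Ashgrove 2, Pinehurst 2, Stonebridge 2, Oakdale 3, Millford 6.
Stonebridge gets 1 under Jefferson and 2 under Webster.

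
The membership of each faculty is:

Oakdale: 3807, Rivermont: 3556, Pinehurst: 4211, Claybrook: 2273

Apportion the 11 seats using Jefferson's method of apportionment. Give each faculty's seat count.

Oakdale 3, Rivermont 3, Pinehurst 3, Claybrook 2

Standard divisor 13847/11 ≈ 1258.818; standard quotas: Oakdale 3.024, Rivermont 2.825, Pinehurst 3.345, Claybrook 1.806.
Rounding down gives 3, 2, 3, 1 = 9 seats, so the divisor must be adjusted.
With modified divisor 1100: modified quotas Oakdale 3.461, Rivermont 3.233, Pinehurst 3.828, Claybrook 2.066.
Rounding down: Oakdale 3, Rivermont 3, Pinehurst 3, Claybrook 2 (total 11).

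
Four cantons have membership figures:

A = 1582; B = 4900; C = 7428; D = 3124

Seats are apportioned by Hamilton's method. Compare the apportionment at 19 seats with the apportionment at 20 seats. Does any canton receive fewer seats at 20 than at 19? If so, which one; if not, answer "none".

At 19 seats: A 2, B 5, C 8, D 4.
At 20 seats: A 2, B 6, C 9, D 3.
D drops from 4 to 3.

D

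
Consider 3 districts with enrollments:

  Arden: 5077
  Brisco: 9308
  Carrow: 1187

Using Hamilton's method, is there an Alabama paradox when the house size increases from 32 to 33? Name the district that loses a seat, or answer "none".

At 32 seats: Arden 10, Brisco 19, Carrow 3.
At 33 seats: Arden 11, Brisco 20, Carrow 2.
Carrow drops from 3 to 2.

Carrow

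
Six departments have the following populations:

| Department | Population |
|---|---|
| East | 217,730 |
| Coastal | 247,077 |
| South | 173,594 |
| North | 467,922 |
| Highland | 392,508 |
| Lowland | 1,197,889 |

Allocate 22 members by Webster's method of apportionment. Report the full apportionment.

East=2; Coastal=2; South=1; North=4; Highland=3; Lowland=10

Standard divisor 2696720/22 ≈ 122578.182; standard quotas: East 1.776, Coastal 2.016, South 1.416, North 3.817, Highland 3.202, Lowland 9.772.
Rounding to the nearest integer gives East 2, Coastal 2, South 1, North 4, Highland 3, Lowland 10 — total 22, matching the house size, so no adjustment is needed.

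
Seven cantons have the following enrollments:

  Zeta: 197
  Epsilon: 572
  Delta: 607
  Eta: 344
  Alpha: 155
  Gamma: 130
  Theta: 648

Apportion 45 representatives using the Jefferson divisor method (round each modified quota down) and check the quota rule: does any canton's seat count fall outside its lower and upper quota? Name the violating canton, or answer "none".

Standard quotas: Zeta 3.342, Epsilon 9.702, Delta 10.296, Eta 5.835, Alpha 2.629, Gamma 2.205, Theta 10.991.
Jefferson allocation: Zeta 3, Epsilon 10, Delta 11, Eta 6, Alpha 2, Gamma 2, Theta 11.
Every allocation lies between the lower and upper quota.

none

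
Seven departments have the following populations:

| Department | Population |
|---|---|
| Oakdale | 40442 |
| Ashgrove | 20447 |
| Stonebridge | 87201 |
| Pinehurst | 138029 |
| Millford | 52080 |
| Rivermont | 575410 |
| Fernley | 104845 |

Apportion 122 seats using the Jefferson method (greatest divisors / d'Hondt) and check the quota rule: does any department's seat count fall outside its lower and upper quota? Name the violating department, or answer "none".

Rivermont

Standard quotas: Oakdale 4.845, Ashgrove 2.449, Stonebridge 10.446, Pinehurst 16.534, Millford 6.239, Rivermont 68.928, Fernley 12.559.
Jefferson allocation: Oakdale 4, Ashgrove 2, Stonebridge 10, Pinehurst 17, Millford 6, Rivermont 71, Fernley 12.
Rivermont has quota 68.928 (lower 68, upper 69) but receives 71 — outside the quota interval.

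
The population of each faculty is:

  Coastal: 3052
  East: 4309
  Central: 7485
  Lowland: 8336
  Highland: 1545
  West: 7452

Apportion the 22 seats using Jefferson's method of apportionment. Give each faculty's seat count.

Coastal 2, East 3, Central 5, Lowland 6, Highland 1, West 5

Standard divisor 32179/22 ≈ 1462.682; standard quotas: Coastal 2.087, East 2.946, Central 5.117, Lowland 5.699, Highland 1.056, West 5.095.
Rounding down gives 2, 2, 5, 5, 1, 5 = 20 seats, so the divisor must be adjusted.
With modified divisor 1300: modified quotas Coastal 2.348, East 3.315, Central 5.758, Lowland 6.412, Highland 1.188, West 5.732.
Rounding down: Coastal 2, East 3, Central 5, Lowland 6, Highland 1, West 5 (total 22).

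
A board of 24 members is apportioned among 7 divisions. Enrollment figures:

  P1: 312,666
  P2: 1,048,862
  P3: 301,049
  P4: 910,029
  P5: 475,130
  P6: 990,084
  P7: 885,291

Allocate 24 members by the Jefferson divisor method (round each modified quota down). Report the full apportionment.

Standard divisor 4923111/24 ≈ 205129.625; standard quotas: P1 1.524, P2 5.113, P3 1.468, P4 4.436, P5 2.316, P6 4.827, P7 4.316.
Rounding down gives 1, 5, 1, 4, 2, 4, 4 = 21 seats, so the divisor must be adjusted.
With modified divisor 175900: modified quotas P1 1.778, P2 5.963, P3 1.711, P4 5.174, P5 2.701, P6 5.629, P7 5.033.
Rounding down: P1 1, P2 5, P3 1, P4 5, P5 2, P6 5, P7 5 (total 24).

P1: 1, P2: 5, P3: 1, P4: 5, P5: 2, P6: 5, P7: 5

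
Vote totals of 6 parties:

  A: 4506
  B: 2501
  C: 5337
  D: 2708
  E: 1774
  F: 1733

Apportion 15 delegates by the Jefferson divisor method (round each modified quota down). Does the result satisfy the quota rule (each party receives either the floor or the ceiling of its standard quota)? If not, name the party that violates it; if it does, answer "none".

none

Standard quotas: A 3.642, B 2.021, C 4.314, D 2.189, E 1.434, F 1.401.
Jefferson allocation: A 4, B 2, C 5, D 2, E 1, F 1.
Every allocation lies between the lower and upper quota.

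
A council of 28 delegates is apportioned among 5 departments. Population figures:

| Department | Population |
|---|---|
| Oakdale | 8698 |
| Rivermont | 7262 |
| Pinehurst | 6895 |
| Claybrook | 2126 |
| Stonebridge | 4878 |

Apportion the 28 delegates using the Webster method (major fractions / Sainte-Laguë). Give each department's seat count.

Oakdale=8; Rivermont=7; Pinehurst=6; Claybrook=2; Stonebridge=5

Standard divisor 29859/28 ≈ 1066.393; standard quotas: Oakdale 8.156, Rivermont 6.810, Pinehurst 6.466, Claybrook 1.994, Stonebridge 4.574.
Rounding to the nearest integer gives Oakdale 8, Rivermont 7, Pinehurst 6, Claybrook 2, Stonebridge 5 — total 28, matching the house size, so no adjustment is needed.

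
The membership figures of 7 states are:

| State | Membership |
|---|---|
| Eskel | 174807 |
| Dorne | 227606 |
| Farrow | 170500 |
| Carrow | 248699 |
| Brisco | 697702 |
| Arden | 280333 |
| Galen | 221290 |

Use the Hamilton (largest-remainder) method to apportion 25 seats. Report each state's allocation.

Total 2020937; standard divisor 2020937/25 ≈ 80837.48.
Standard quotas: Eskel 2.1624, Dorne 2.8156, Farrow 2.1092, Carrow 3.0765, Brisco 8.6309, Arden 3.4679, Galen 2.7375.
Lower quotas: Eskel 2, Dorne 2, Farrow 2, Carrow 3, Brisco 8, Arden 3, Galen 2 (sum 22, leaving 3 seats).
Remainders in descending order: Dorne 0.8156, Galen 0.7375, Brisco 0.6309, Arden 0.4679, Eskel 0.1624, Farrow 0.1092, Carrow 0.0765.
Largest remainders: Dorne, Galen, Brisco receive the extra seats.

Eskel 2, Dorne 3, Farrow 2, Carrow 3, Brisco 9, Arden 3, Galen 3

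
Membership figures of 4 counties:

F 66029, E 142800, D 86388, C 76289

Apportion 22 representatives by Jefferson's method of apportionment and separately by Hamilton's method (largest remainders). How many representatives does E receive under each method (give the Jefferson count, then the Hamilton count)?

Jefferson: F 4, E 9, D 5, C 4.
Hamilton: F 4, E 8, D 5, C 5.
E gets 9 under Jefferson and 8 under Hamilton.

9 and 8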